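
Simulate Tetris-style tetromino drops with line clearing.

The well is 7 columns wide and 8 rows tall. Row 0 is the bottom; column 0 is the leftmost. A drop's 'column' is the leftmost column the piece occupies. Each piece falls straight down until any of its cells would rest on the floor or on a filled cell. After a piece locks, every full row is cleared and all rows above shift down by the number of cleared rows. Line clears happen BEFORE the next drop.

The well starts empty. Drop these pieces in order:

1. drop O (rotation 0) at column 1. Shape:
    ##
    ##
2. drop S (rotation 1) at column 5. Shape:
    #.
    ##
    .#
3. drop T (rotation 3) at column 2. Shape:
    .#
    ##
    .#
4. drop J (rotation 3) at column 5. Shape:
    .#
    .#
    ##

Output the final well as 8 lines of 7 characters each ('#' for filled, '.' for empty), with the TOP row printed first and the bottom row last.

Answer: .......
.......
......#
......#
...#.##
..##.#.
.###.##
.##...#

Derivation:
Drop 1: O rot0 at col 1 lands with bottom-row=0; cleared 0 line(s) (total 0); column heights now [0 2 2 0 0 0 0], max=2
Drop 2: S rot1 at col 5 lands with bottom-row=0; cleared 0 line(s) (total 0); column heights now [0 2 2 0 0 3 2], max=3
Drop 3: T rot3 at col 2 lands with bottom-row=1; cleared 0 line(s) (total 0); column heights now [0 2 3 4 0 3 2], max=4
Drop 4: J rot3 at col 5 lands with bottom-row=3; cleared 0 line(s) (total 0); column heights now [0 2 3 4 0 4 6], max=6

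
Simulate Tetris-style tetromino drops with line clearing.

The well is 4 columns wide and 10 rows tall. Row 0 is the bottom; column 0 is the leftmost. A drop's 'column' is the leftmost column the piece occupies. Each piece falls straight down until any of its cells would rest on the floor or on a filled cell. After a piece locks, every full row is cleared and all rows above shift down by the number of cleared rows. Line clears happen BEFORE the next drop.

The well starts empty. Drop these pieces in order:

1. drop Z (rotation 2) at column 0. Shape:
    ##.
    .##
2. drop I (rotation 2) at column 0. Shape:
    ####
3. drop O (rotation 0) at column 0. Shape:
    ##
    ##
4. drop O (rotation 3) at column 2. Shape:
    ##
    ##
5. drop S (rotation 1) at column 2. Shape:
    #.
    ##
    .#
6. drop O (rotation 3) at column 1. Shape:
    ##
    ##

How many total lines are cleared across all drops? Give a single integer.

Drop 1: Z rot2 at col 0 lands with bottom-row=0; cleared 0 line(s) (total 0); column heights now [2 2 1 0], max=2
Drop 2: I rot2 at col 0 lands with bottom-row=2; cleared 1 line(s) (total 1); column heights now [2 2 1 0], max=2
Drop 3: O rot0 at col 0 lands with bottom-row=2; cleared 0 line(s) (total 1); column heights now [4 4 1 0], max=4
Drop 4: O rot3 at col 2 lands with bottom-row=1; cleared 2 line(s) (total 3); column heights now [2 2 1 0], max=2
Drop 5: S rot1 at col 2 lands with bottom-row=0; cleared 1 line(s) (total 4); column heights now [0 1 2 1], max=2
Drop 6: O rot3 at col 1 lands with bottom-row=2; cleared 0 line(s) (total 4); column heights now [0 4 4 1], max=4

Answer: 4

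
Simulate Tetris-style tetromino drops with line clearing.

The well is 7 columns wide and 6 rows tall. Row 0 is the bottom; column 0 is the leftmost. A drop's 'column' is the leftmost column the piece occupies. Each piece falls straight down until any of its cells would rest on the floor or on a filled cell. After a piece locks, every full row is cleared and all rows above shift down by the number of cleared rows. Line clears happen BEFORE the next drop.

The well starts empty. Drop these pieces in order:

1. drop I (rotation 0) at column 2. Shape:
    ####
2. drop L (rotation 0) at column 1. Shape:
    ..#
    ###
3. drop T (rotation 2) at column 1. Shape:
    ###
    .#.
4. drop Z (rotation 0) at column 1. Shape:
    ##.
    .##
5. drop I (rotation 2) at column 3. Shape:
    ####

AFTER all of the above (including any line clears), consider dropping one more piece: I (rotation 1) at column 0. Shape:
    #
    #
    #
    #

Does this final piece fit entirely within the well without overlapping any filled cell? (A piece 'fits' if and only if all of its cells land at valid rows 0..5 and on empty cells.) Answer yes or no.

Drop 1: I rot0 at col 2 lands with bottom-row=0; cleared 0 line(s) (total 0); column heights now [0 0 1 1 1 1 0], max=1
Drop 2: L rot0 at col 1 lands with bottom-row=1; cleared 0 line(s) (total 0); column heights now [0 2 2 3 1 1 0], max=3
Drop 3: T rot2 at col 1 lands with bottom-row=2; cleared 0 line(s) (total 0); column heights now [0 4 4 4 1 1 0], max=4
Drop 4: Z rot0 at col 1 lands with bottom-row=4; cleared 0 line(s) (total 0); column heights now [0 6 6 5 1 1 0], max=6
Drop 5: I rot2 at col 3 lands with bottom-row=5; cleared 0 line(s) (total 0); column heights now [0 6 6 6 6 6 6], max=6
Test piece I rot1 at col 0 (width 1): heights before test = [0 6 6 6 6 6 6]; fits = True

Answer: yes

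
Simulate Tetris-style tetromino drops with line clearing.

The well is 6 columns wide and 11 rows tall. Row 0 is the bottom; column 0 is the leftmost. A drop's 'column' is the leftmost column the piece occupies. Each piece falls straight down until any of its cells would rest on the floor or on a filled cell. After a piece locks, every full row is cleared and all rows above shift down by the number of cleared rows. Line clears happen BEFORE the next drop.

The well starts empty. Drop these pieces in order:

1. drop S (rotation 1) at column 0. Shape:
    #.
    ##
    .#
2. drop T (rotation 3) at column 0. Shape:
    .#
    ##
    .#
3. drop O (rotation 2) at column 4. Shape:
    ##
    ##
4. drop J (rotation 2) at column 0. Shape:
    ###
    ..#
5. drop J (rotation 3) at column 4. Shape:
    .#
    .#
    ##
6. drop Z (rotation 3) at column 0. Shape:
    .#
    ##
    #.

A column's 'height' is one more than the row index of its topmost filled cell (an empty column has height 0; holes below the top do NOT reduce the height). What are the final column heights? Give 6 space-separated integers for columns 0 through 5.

Answer: 8 9 6 0 3 5

Derivation:
Drop 1: S rot1 at col 0 lands with bottom-row=0; cleared 0 line(s) (total 0); column heights now [3 2 0 0 0 0], max=3
Drop 2: T rot3 at col 0 lands with bottom-row=2; cleared 0 line(s) (total 0); column heights now [4 5 0 0 0 0], max=5
Drop 3: O rot2 at col 4 lands with bottom-row=0; cleared 0 line(s) (total 0); column heights now [4 5 0 0 2 2], max=5
Drop 4: J rot2 at col 0 lands with bottom-row=4; cleared 0 line(s) (total 0); column heights now [6 6 6 0 2 2], max=6
Drop 5: J rot3 at col 4 lands with bottom-row=2; cleared 0 line(s) (total 0); column heights now [6 6 6 0 3 5], max=6
Drop 6: Z rot3 at col 0 lands with bottom-row=6; cleared 0 line(s) (total 0); column heights now [8 9 6 0 3 5], max=9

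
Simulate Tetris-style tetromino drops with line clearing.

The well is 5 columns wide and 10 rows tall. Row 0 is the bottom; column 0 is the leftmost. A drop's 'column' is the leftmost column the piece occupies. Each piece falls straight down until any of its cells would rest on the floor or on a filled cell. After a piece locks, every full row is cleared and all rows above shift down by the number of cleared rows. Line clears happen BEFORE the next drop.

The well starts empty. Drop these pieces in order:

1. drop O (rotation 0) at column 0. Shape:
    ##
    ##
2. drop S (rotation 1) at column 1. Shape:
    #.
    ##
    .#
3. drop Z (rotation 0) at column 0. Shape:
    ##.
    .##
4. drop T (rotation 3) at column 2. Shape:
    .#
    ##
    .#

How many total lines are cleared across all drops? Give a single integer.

Answer: 0

Derivation:
Drop 1: O rot0 at col 0 lands with bottom-row=0; cleared 0 line(s) (total 0); column heights now [2 2 0 0 0], max=2
Drop 2: S rot1 at col 1 lands with bottom-row=1; cleared 0 line(s) (total 0); column heights now [2 4 3 0 0], max=4
Drop 3: Z rot0 at col 0 lands with bottom-row=4; cleared 0 line(s) (total 0); column heights now [6 6 5 0 0], max=6
Drop 4: T rot3 at col 2 lands with bottom-row=4; cleared 0 line(s) (total 0); column heights now [6 6 6 7 0], max=7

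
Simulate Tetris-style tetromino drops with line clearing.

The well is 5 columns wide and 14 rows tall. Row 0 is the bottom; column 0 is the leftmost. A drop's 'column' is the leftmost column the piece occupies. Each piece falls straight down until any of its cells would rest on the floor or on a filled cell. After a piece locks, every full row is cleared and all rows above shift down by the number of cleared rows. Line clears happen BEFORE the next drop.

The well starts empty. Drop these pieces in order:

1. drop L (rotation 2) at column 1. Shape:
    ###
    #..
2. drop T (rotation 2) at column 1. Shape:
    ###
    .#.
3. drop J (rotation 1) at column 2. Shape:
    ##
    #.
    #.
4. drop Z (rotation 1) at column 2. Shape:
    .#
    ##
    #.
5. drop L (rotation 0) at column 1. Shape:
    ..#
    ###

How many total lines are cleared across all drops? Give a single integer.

Answer: 0

Derivation:
Drop 1: L rot2 at col 1 lands with bottom-row=0; cleared 0 line(s) (total 0); column heights now [0 2 2 2 0], max=2
Drop 2: T rot2 at col 1 lands with bottom-row=2; cleared 0 line(s) (total 0); column heights now [0 4 4 4 0], max=4
Drop 3: J rot1 at col 2 lands with bottom-row=4; cleared 0 line(s) (total 0); column heights now [0 4 7 7 0], max=7
Drop 4: Z rot1 at col 2 lands with bottom-row=7; cleared 0 line(s) (total 0); column heights now [0 4 9 10 0], max=10
Drop 5: L rot0 at col 1 lands with bottom-row=10; cleared 0 line(s) (total 0); column heights now [0 11 11 12 0], max=12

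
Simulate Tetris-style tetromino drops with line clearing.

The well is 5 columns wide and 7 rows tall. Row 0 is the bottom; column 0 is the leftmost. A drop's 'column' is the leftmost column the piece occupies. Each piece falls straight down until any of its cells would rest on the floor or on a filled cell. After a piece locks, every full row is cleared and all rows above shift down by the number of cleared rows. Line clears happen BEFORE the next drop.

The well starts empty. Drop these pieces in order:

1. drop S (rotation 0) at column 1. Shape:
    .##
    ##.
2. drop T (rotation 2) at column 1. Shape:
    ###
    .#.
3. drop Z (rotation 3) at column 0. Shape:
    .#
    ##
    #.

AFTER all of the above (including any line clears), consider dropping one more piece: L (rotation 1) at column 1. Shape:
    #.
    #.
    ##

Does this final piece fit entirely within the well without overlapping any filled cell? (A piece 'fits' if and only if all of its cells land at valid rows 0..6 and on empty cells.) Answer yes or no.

Answer: no

Derivation:
Drop 1: S rot0 at col 1 lands with bottom-row=0; cleared 0 line(s) (total 0); column heights now [0 1 2 2 0], max=2
Drop 2: T rot2 at col 1 lands with bottom-row=2; cleared 0 line(s) (total 0); column heights now [0 4 4 4 0], max=4
Drop 3: Z rot3 at col 0 lands with bottom-row=3; cleared 0 line(s) (total 0); column heights now [5 6 4 4 0], max=6
Test piece L rot1 at col 1 (width 2): heights before test = [5 6 4 4 0]; fits = False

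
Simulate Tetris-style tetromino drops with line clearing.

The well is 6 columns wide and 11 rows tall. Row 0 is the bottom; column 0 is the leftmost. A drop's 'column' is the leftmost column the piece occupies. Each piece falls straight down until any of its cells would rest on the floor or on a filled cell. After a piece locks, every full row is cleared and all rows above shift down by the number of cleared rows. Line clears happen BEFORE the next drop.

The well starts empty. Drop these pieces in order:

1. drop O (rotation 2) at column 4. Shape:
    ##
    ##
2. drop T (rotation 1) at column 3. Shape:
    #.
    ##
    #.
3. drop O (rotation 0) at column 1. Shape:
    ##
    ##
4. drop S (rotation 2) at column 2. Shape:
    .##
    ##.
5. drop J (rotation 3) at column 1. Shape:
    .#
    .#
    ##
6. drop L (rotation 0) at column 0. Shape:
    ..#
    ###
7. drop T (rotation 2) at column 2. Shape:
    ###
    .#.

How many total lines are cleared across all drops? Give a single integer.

Answer: 0

Derivation:
Drop 1: O rot2 at col 4 lands with bottom-row=0; cleared 0 line(s) (total 0); column heights now [0 0 0 0 2 2], max=2
Drop 2: T rot1 at col 3 lands with bottom-row=1; cleared 0 line(s) (total 0); column heights now [0 0 0 4 3 2], max=4
Drop 3: O rot0 at col 1 lands with bottom-row=0; cleared 0 line(s) (total 0); column heights now [0 2 2 4 3 2], max=4
Drop 4: S rot2 at col 2 lands with bottom-row=4; cleared 0 line(s) (total 0); column heights now [0 2 5 6 6 2], max=6
Drop 5: J rot3 at col 1 lands with bottom-row=5; cleared 0 line(s) (total 0); column heights now [0 6 8 6 6 2], max=8
Drop 6: L rot0 at col 0 lands with bottom-row=8; cleared 0 line(s) (total 0); column heights now [9 9 10 6 6 2], max=10
Drop 7: T rot2 at col 2 lands with bottom-row=9; cleared 0 line(s) (total 0); column heights now [9 9 11 11 11 2], max=11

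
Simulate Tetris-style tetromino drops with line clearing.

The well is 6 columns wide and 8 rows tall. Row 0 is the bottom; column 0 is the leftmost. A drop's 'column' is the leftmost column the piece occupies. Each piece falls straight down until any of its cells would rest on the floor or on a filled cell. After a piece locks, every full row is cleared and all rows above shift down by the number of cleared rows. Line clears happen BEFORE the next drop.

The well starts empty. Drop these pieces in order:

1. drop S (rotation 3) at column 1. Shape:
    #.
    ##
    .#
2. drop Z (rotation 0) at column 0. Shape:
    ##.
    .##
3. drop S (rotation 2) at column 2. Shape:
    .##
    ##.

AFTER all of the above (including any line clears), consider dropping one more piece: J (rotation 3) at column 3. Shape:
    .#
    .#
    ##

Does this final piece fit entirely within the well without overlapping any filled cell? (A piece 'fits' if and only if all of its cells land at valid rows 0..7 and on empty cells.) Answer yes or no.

Drop 1: S rot3 at col 1 lands with bottom-row=0; cleared 0 line(s) (total 0); column heights now [0 3 2 0 0 0], max=3
Drop 2: Z rot0 at col 0 lands with bottom-row=3; cleared 0 line(s) (total 0); column heights now [5 5 4 0 0 0], max=5
Drop 3: S rot2 at col 2 lands with bottom-row=4; cleared 0 line(s) (total 0); column heights now [5 5 5 6 6 0], max=6
Test piece J rot3 at col 3 (width 2): heights before test = [5 5 5 6 6 0]; fits = False

Answer: no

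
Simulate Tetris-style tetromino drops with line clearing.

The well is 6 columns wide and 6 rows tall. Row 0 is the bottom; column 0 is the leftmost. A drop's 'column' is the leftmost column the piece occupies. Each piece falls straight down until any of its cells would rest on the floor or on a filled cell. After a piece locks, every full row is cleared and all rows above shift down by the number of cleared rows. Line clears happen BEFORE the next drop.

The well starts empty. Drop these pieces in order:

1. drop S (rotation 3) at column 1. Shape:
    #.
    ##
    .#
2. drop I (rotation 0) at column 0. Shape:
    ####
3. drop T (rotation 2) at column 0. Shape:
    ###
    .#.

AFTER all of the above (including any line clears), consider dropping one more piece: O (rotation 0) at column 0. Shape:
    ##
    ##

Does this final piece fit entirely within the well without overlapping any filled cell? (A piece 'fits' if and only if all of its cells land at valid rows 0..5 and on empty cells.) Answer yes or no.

Answer: no

Derivation:
Drop 1: S rot3 at col 1 lands with bottom-row=0; cleared 0 line(s) (total 0); column heights now [0 3 2 0 0 0], max=3
Drop 2: I rot0 at col 0 lands with bottom-row=3; cleared 0 line(s) (total 0); column heights now [4 4 4 4 0 0], max=4
Drop 3: T rot2 at col 0 lands with bottom-row=4; cleared 0 line(s) (total 0); column heights now [6 6 6 4 0 0], max=6
Test piece O rot0 at col 0 (width 2): heights before test = [6 6 6 4 0 0]; fits = False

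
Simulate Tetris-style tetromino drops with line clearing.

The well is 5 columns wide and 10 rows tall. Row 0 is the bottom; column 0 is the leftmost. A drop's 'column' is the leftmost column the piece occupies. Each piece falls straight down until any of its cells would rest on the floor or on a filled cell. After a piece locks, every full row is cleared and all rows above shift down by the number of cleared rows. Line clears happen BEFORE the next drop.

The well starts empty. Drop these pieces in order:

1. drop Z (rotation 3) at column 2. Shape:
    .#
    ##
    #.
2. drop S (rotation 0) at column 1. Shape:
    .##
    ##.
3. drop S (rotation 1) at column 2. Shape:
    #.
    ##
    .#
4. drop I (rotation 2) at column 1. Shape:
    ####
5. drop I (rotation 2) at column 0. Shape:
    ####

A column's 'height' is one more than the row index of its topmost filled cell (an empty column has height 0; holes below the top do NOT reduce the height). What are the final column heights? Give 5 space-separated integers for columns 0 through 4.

Drop 1: Z rot3 at col 2 lands with bottom-row=0; cleared 0 line(s) (total 0); column heights now [0 0 2 3 0], max=3
Drop 2: S rot0 at col 1 lands with bottom-row=2; cleared 0 line(s) (total 0); column heights now [0 3 4 4 0], max=4
Drop 3: S rot1 at col 2 lands with bottom-row=4; cleared 0 line(s) (total 0); column heights now [0 3 7 6 0], max=7
Drop 4: I rot2 at col 1 lands with bottom-row=7; cleared 0 line(s) (total 0); column heights now [0 8 8 8 8], max=8
Drop 5: I rot2 at col 0 lands with bottom-row=8; cleared 0 line(s) (total 0); column heights now [9 9 9 9 8], max=9

Answer: 9 9 9 9 8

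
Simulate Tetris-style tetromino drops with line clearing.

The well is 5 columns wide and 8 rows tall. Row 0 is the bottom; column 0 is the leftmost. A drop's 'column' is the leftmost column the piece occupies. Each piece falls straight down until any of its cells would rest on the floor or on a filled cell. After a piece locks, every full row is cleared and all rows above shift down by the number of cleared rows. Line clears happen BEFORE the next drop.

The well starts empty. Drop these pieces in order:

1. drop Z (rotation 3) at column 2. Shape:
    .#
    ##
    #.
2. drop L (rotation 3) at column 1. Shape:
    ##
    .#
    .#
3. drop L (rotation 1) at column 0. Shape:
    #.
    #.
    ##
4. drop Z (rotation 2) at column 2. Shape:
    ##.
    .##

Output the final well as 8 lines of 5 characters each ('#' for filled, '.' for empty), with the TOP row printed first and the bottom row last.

Drop 1: Z rot3 at col 2 lands with bottom-row=0; cleared 0 line(s) (total 0); column heights now [0 0 2 3 0], max=3
Drop 2: L rot3 at col 1 lands with bottom-row=2; cleared 0 line(s) (total 0); column heights now [0 5 5 3 0], max=5
Drop 3: L rot1 at col 0 lands with bottom-row=5; cleared 0 line(s) (total 0); column heights now [8 6 5 3 0], max=8
Drop 4: Z rot2 at col 2 lands with bottom-row=4; cleared 0 line(s) (total 0); column heights now [8 6 6 6 5], max=8

Answer: #....
#....
####.
.####
..#..
..##.
..##.
..#..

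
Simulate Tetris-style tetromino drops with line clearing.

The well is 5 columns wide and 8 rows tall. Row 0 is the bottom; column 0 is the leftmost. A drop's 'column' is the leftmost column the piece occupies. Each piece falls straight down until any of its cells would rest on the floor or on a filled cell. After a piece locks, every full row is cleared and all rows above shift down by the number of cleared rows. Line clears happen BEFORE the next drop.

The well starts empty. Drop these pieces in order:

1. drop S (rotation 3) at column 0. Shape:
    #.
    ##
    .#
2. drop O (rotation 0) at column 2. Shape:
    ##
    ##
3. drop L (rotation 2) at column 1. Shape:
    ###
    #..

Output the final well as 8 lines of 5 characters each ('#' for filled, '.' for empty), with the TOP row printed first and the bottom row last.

Answer: .....
.....
.....
.....
.###.
##...
####.
.###.

Derivation:
Drop 1: S rot3 at col 0 lands with bottom-row=0; cleared 0 line(s) (total 0); column heights now [3 2 0 0 0], max=3
Drop 2: O rot0 at col 2 lands with bottom-row=0; cleared 0 line(s) (total 0); column heights now [3 2 2 2 0], max=3
Drop 3: L rot2 at col 1 lands with bottom-row=2; cleared 0 line(s) (total 0); column heights now [3 4 4 4 0], max=4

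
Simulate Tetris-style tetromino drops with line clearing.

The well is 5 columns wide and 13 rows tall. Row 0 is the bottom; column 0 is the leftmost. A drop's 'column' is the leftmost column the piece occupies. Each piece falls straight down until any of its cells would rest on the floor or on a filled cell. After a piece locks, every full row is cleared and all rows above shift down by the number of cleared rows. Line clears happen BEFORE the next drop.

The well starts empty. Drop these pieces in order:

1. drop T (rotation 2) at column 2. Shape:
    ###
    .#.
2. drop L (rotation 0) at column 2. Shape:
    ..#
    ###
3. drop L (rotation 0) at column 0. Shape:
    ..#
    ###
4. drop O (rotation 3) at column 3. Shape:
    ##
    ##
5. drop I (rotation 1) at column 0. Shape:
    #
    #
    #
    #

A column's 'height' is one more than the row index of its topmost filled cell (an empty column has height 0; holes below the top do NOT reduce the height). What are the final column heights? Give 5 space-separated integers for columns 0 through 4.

Drop 1: T rot2 at col 2 lands with bottom-row=0; cleared 0 line(s) (total 0); column heights now [0 0 2 2 2], max=2
Drop 2: L rot0 at col 2 lands with bottom-row=2; cleared 0 line(s) (total 0); column heights now [0 0 3 3 4], max=4
Drop 3: L rot0 at col 0 lands with bottom-row=3; cleared 0 line(s) (total 0); column heights now [4 4 5 3 4], max=5
Drop 4: O rot3 at col 3 lands with bottom-row=4; cleared 0 line(s) (total 0); column heights now [4 4 5 6 6], max=6
Drop 5: I rot1 at col 0 lands with bottom-row=4; cleared 0 line(s) (total 0); column heights now [8 4 5 6 6], max=8

Answer: 8 4 5 6 6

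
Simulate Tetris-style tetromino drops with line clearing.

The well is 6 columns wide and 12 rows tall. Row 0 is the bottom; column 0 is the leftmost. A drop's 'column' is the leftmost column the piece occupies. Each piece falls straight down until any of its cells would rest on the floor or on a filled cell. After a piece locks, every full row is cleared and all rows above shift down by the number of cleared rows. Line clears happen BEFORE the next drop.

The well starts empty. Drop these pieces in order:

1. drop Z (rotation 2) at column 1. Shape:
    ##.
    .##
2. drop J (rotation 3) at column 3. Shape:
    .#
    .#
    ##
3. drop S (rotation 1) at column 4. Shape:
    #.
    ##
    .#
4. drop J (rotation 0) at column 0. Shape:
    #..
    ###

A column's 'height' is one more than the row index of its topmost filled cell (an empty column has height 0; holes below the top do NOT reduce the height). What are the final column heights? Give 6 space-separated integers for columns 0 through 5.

Drop 1: Z rot2 at col 1 lands with bottom-row=0; cleared 0 line(s) (total 0); column heights now [0 2 2 1 0 0], max=2
Drop 2: J rot3 at col 3 lands with bottom-row=1; cleared 0 line(s) (total 0); column heights now [0 2 2 2 4 0], max=4
Drop 3: S rot1 at col 4 lands with bottom-row=3; cleared 0 line(s) (total 0); column heights now [0 2 2 2 6 5], max=6
Drop 4: J rot0 at col 0 lands with bottom-row=2; cleared 0 line(s) (total 0); column heights now [4 3 3 2 6 5], max=6

Answer: 4 3 3 2 6 5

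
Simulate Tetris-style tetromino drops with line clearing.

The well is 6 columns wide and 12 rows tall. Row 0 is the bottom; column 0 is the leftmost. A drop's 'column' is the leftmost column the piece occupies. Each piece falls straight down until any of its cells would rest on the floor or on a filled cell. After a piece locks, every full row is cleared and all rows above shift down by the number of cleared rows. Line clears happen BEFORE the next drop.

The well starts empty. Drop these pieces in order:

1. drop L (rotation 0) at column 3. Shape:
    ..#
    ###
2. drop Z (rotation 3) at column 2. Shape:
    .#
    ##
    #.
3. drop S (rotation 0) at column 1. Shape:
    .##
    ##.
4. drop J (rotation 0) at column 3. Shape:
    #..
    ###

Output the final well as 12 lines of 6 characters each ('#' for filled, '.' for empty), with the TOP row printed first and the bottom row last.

Answer: ......
......
......
......
......
......
...#..
...###
..##..
.###..
..##.#
..####

Derivation:
Drop 1: L rot0 at col 3 lands with bottom-row=0; cleared 0 line(s) (total 0); column heights now [0 0 0 1 1 2], max=2
Drop 2: Z rot3 at col 2 lands with bottom-row=0; cleared 0 line(s) (total 0); column heights now [0 0 2 3 1 2], max=3
Drop 3: S rot0 at col 1 lands with bottom-row=2; cleared 0 line(s) (total 0); column heights now [0 3 4 4 1 2], max=4
Drop 4: J rot0 at col 3 lands with bottom-row=4; cleared 0 line(s) (total 0); column heights now [0 3 4 6 5 5], max=6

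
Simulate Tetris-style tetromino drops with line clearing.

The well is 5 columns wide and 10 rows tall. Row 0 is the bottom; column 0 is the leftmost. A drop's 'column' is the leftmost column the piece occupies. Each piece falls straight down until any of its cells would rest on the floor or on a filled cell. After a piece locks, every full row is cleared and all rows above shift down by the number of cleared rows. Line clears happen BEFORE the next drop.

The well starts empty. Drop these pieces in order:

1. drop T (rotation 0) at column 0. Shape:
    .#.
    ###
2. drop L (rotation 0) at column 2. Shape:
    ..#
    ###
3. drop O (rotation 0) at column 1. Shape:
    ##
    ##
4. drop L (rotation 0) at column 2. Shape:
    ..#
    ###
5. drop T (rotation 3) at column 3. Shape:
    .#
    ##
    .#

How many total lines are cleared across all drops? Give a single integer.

Drop 1: T rot0 at col 0 lands with bottom-row=0; cleared 0 line(s) (total 0); column heights now [1 2 1 0 0], max=2
Drop 2: L rot0 at col 2 lands with bottom-row=1; cleared 0 line(s) (total 0); column heights now [1 2 2 2 3], max=3
Drop 3: O rot0 at col 1 lands with bottom-row=2; cleared 0 line(s) (total 0); column heights now [1 4 4 2 3], max=4
Drop 4: L rot0 at col 2 lands with bottom-row=4; cleared 0 line(s) (total 0); column heights now [1 4 5 5 6], max=6
Drop 5: T rot3 at col 3 lands with bottom-row=6; cleared 0 line(s) (total 0); column heights now [1 4 5 8 9], max=9

Answer: 0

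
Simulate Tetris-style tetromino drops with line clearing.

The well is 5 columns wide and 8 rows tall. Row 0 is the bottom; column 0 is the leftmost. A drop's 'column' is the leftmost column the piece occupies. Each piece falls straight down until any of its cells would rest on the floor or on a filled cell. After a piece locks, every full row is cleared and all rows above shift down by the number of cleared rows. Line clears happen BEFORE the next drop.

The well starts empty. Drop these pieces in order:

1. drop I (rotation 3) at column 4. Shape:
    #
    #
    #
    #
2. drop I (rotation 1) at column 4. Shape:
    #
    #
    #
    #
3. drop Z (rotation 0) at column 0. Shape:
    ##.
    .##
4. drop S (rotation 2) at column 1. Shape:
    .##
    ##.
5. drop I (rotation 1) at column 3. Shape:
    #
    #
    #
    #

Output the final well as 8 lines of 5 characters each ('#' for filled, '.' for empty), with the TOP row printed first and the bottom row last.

Answer: ...##
...##
...##
...##
..###
.##.#
##..#
.##.#

Derivation:
Drop 1: I rot3 at col 4 lands with bottom-row=0; cleared 0 line(s) (total 0); column heights now [0 0 0 0 4], max=4
Drop 2: I rot1 at col 4 lands with bottom-row=4; cleared 0 line(s) (total 0); column heights now [0 0 0 0 8], max=8
Drop 3: Z rot0 at col 0 lands with bottom-row=0; cleared 0 line(s) (total 0); column heights now [2 2 1 0 8], max=8
Drop 4: S rot2 at col 1 lands with bottom-row=2; cleared 0 line(s) (total 0); column heights now [2 3 4 4 8], max=8
Drop 5: I rot1 at col 3 lands with bottom-row=4; cleared 0 line(s) (total 0); column heights now [2 3 4 8 8], max=8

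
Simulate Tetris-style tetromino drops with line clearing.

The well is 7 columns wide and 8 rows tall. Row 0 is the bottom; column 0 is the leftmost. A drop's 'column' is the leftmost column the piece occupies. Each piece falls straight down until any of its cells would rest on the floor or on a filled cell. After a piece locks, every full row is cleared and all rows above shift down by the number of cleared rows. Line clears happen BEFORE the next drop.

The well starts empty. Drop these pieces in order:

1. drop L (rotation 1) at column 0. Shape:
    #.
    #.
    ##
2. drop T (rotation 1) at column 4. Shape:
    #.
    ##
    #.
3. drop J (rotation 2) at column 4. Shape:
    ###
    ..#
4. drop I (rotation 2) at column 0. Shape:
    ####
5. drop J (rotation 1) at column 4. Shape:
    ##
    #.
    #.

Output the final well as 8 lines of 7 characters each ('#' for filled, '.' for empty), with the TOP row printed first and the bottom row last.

Drop 1: L rot1 at col 0 lands with bottom-row=0; cleared 0 line(s) (total 0); column heights now [3 1 0 0 0 0 0], max=3
Drop 2: T rot1 at col 4 lands with bottom-row=0; cleared 0 line(s) (total 0); column heights now [3 1 0 0 3 2 0], max=3
Drop 3: J rot2 at col 4 lands with bottom-row=2; cleared 0 line(s) (total 0); column heights now [3 1 0 0 4 4 4], max=4
Drop 4: I rot2 at col 0 lands with bottom-row=3; cleared 1 line(s) (total 1); column heights now [3 1 0 0 3 2 3], max=3
Drop 5: J rot1 at col 4 lands with bottom-row=3; cleared 0 line(s) (total 1); column heights now [3 1 0 0 6 6 3], max=6

Answer: .......
.......
....##.
....#..
....#..
#...#.#
#...##.
##..#..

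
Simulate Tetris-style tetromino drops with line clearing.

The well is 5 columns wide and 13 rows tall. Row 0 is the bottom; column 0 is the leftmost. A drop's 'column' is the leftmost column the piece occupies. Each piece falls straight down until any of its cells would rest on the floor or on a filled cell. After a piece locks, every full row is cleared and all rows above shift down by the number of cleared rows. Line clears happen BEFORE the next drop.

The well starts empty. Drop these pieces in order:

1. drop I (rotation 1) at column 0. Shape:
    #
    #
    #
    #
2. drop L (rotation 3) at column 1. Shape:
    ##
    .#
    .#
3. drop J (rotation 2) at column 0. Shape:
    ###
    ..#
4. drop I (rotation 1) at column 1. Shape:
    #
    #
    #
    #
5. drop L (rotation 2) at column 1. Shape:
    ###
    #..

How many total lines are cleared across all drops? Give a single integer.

Drop 1: I rot1 at col 0 lands with bottom-row=0; cleared 0 line(s) (total 0); column heights now [4 0 0 0 0], max=4
Drop 2: L rot3 at col 1 lands with bottom-row=0; cleared 0 line(s) (total 0); column heights now [4 3 3 0 0], max=4
Drop 3: J rot2 at col 0 lands with bottom-row=3; cleared 0 line(s) (total 0); column heights now [5 5 5 0 0], max=5
Drop 4: I rot1 at col 1 lands with bottom-row=5; cleared 0 line(s) (total 0); column heights now [5 9 5 0 0], max=9
Drop 5: L rot2 at col 1 lands with bottom-row=9; cleared 0 line(s) (total 0); column heights now [5 11 11 11 0], max=11

Answer: 0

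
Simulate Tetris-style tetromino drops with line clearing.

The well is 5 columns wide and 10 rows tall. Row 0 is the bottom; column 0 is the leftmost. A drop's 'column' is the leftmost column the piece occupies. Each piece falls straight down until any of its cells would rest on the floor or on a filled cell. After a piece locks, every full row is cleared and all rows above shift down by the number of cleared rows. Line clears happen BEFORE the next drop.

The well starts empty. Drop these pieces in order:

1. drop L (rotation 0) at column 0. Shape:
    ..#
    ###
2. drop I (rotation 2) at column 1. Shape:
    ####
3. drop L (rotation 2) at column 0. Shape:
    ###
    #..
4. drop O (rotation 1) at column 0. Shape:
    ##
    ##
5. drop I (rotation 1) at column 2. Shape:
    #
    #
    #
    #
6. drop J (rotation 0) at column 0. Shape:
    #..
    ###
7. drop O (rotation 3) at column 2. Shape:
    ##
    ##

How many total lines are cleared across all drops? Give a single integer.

Drop 1: L rot0 at col 0 lands with bottom-row=0; cleared 0 line(s) (total 0); column heights now [1 1 2 0 0], max=2
Drop 2: I rot2 at col 1 lands with bottom-row=2; cleared 0 line(s) (total 0); column heights now [1 3 3 3 3], max=3
Drop 3: L rot2 at col 0 lands with bottom-row=2; cleared 1 line(s) (total 1); column heights now [3 3 3 0 0], max=3
Drop 4: O rot1 at col 0 lands with bottom-row=3; cleared 0 line(s) (total 1); column heights now [5 5 3 0 0], max=5
Drop 5: I rot1 at col 2 lands with bottom-row=3; cleared 0 line(s) (total 1); column heights now [5 5 7 0 0], max=7
Drop 6: J rot0 at col 0 lands with bottom-row=7; cleared 0 line(s) (total 1); column heights now [9 8 8 0 0], max=9
Drop 7: O rot3 at col 2 lands with bottom-row=8; cleared 0 line(s) (total 1); column heights now [9 8 10 10 0], max=10

Answer: 1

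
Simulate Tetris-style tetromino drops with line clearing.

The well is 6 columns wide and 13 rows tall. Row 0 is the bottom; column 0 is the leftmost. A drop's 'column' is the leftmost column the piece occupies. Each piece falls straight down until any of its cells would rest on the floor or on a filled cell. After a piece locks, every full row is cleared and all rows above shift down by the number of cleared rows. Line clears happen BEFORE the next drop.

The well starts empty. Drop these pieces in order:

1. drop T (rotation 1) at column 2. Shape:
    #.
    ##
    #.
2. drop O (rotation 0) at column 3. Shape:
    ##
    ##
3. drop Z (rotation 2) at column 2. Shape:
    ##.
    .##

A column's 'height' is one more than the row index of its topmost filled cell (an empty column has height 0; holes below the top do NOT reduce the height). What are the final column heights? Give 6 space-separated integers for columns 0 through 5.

Drop 1: T rot1 at col 2 lands with bottom-row=0; cleared 0 line(s) (total 0); column heights now [0 0 3 2 0 0], max=3
Drop 2: O rot0 at col 3 lands with bottom-row=2; cleared 0 line(s) (total 0); column heights now [0 0 3 4 4 0], max=4
Drop 3: Z rot2 at col 2 lands with bottom-row=4; cleared 0 line(s) (total 0); column heights now [0 0 6 6 5 0], max=6

Answer: 0 0 6 6 5 0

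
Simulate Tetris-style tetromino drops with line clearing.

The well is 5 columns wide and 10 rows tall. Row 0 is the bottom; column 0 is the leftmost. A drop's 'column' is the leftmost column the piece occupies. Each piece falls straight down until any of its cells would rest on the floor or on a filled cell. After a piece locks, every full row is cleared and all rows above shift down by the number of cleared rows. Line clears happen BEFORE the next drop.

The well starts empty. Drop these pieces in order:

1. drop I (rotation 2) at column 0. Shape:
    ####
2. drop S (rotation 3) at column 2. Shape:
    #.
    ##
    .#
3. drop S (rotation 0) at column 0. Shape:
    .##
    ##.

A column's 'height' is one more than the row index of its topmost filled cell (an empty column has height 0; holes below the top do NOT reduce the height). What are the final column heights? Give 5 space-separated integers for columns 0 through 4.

Drop 1: I rot2 at col 0 lands with bottom-row=0; cleared 0 line(s) (total 0); column heights now [1 1 1 1 0], max=1
Drop 2: S rot3 at col 2 lands with bottom-row=1; cleared 0 line(s) (total 0); column heights now [1 1 4 3 0], max=4
Drop 3: S rot0 at col 0 lands with bottom-row=3; cleared 0 line(s) (total 0); column heights now [4 5 5 3 0], max=5

Answer: 4 5 5 3 0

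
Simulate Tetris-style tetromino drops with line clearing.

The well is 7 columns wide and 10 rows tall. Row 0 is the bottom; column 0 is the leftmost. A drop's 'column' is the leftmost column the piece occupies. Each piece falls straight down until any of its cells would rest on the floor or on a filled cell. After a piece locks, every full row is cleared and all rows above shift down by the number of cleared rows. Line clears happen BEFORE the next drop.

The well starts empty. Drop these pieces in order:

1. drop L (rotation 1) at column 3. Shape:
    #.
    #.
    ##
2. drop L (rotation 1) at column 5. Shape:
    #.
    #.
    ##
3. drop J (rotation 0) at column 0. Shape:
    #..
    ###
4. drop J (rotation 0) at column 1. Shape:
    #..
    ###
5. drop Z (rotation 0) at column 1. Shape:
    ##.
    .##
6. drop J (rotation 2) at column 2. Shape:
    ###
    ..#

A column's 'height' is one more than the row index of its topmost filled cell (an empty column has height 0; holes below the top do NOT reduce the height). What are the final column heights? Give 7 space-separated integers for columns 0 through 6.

Answer: 1 5 6 6 6 2 0

Derivation:
Drop 1: L rot1 at col 3 lands with bottom-row=0; cleared 0 line(s) (total 0); column heights now [0 0 0 3 1 0 0], max=3
Drop 2: L rot1 at col 5 lands with bottom-row=0; cleared 0 line(s) (total 0); column heights now [0 0 0 3 1 3 1], max=3
Drop 3: J rot0 at col 0 lands with bottom-row=0; cleared 1 line(s) (total 1); column heights now [1 0 0 2 0 2 0], max=2
Drop 4: J rot0 at col 1 lands with bottom-row=2; cleared 0 line(s) (total 1); column heights now [1 4 3 3 0 2 0], max=4
Drop 5: Z rot0 at col 1 lands with bottom-row=3; cleared 0 line(s) (total 1); column heights now [1 5 5 4 0 2 0], max=5
Drop 6: J rot2 at col 2 lands with bottom-row=4; cleared 0 line(s) (total 1); column heights now [1 5 6 6 6 2 0], max=6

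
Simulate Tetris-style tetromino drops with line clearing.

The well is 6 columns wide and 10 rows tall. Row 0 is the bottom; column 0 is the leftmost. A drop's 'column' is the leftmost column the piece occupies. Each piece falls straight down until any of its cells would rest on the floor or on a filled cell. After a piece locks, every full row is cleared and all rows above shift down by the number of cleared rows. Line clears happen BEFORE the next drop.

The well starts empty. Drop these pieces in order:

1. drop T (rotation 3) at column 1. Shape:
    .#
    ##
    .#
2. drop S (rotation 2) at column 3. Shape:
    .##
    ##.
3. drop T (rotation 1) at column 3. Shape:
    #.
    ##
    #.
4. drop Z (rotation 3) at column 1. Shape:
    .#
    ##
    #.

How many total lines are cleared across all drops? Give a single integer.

Drop 1: T rot3 at col 1 lands with bottom-row=0; cleared 0 line(s) (total 0); column heights now [0 2 3 0 0 0], max=3
Drop 2: S rot2 at col 3 lands with bottom-row=0; cleared 0 line(s) (total 0); column heights now [0 2 3 1 2 2], max=3
Drop 3: T rot1 at col 3 lands with bottom-row=1; cleared 0 line(s) (total 0); column heights now [0 2 3 4 3 2], max=4
Drop 4: Z rot3 at col 1 lands with bottom-row=2; cleared 0 line(s) (total 0); column heights now [0 4 5 4 3 2], max=5

Answer: 0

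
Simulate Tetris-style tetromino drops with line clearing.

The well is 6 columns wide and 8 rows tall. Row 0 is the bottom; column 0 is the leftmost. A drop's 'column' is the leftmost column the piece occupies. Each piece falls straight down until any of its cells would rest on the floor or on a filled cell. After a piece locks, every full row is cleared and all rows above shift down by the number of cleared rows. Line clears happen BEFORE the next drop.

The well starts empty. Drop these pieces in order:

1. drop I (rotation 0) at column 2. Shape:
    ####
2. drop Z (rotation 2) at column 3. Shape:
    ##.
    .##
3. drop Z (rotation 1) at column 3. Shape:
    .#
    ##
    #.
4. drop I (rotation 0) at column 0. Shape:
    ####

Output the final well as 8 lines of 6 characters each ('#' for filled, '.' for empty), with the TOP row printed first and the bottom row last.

Answer: ......
......
#####.
...##.
...#..
...##.
....##
..####

Derivation:
Drop 1: I rot0 at col 2 lands with bottom-row=0; cleared 0 line(s) (total 0); column heights now [0 0 1 1 1 1], max=1
Drop 2: Z rot2 at col 3 lands with bottom-row=1; cleared 0 line(s) (total 0); column heights now [0 0 1 3 3 2], max=3
Drop 3: Z rot1 at col 3 lands with bottom-row=3; cleared 0 line(s) (total 0); column heights now [0 0 1 5 6 2], max=6
Drop 4: I rot0 at col 0 lands with bottom-row=5; cleared 0 line(s) (total 0); column heights now [6 6 6 6 6 2], max=6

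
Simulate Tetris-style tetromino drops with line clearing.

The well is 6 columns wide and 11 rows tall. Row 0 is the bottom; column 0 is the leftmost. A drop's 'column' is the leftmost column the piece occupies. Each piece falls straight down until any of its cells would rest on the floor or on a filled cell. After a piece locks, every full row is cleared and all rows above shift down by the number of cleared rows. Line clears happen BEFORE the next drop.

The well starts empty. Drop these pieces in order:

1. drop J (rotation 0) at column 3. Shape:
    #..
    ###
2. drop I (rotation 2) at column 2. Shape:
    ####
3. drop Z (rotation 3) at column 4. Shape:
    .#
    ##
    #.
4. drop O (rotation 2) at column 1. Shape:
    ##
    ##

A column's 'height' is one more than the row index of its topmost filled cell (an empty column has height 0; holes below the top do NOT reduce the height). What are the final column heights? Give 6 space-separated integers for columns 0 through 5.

Answer: 0 5 5 3 5 6

Derivation:
Drop 1: J rot0 at col 3 lands with bottom-row=0; cleared 0 line(s) (total 0); column heights now [0 0 0 2 1 1], max=2
Drop 2: I rot2 at col 2 lands with bottom-row=2; cleared 0 line(s) (total 0); column heights now [0 0 3 3 3 3], max=3
Drop 3: Z rot3 at col 4 lands with bottom-row=3; cleared 0 line(s) (total 0); column heights now [0 0 3 3 5 6], max=6
Drop 4: O rot2 at col 1 lands with bottom-row=3; cleared 0 line(s) (total 0); column heights now [0 5 5 3 5 6], max=6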